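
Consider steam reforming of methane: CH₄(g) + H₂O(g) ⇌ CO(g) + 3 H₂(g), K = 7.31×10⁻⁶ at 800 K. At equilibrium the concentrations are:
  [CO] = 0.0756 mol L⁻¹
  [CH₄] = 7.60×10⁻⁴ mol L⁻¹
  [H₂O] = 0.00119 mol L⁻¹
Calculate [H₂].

At equilibrium, K = [CO]·[H₂]³ / ([CH₄]·[H₂O]) = 7.31×10⁻⁶.
(0.0756)·([H₂])³ / ((7.60×10⁻⁴)·(0.00119)) = 7.31×10⁻⁶
[H₂]³ = 8.74×10⁻¹¹ ⇒ [H₂] = 4.44×10⁻⁴ mol L⁻¹

[H₂] = 4.44×10⁻⁴ mol L⁻¹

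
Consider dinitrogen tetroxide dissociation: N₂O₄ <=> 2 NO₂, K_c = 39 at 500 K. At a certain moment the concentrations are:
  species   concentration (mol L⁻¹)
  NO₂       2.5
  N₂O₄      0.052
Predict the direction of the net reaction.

Q_c = [NO₂]² / [N₂O₄] = (2.5)² / (0.052) = 120
Q_c = 120 > K_c = 39, so the reverse reaction proceeds.

toward reactants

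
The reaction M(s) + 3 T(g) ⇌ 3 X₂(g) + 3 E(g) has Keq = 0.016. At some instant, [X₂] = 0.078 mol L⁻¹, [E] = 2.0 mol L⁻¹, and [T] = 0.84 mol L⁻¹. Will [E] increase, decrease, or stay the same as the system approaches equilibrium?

(M is a pure solid — omitted from Q.)
Q = [X₂]³·[E]³ / [T]³ = (0.078)³·(2.0)³ / (0.84)³ = 0.0064
Q = 0.0064 < Keq = 0.016: net forward reaction.
E is a product, so it increases.

increase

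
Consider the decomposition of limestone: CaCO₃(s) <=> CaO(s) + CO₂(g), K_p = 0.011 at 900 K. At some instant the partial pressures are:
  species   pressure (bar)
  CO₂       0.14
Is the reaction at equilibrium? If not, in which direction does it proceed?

(CaCO₃, CaO are pure solids — omitted from Q_p.)
Q_p = P(CO₂) = 0.14
Q_p = 0.14 > K_p = 0.011, so the reverse reaction proceeds.

reverse (toward reactants)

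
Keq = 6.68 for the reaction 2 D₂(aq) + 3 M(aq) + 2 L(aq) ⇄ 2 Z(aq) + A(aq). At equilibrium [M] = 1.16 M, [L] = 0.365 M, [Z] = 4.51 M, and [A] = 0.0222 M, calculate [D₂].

[D₂] = 0.570 M

At equilibrium, Keq = [Z]²·[A] / ([D₂]²·[M]³·[L]²) = 6.68.
(4.51)²·(0.0222) / (([D₂])²·(1.16)³·(0.365)²) = 6.68
[D₂]² = 0.325 ⇒ [D₂] = 0.570 M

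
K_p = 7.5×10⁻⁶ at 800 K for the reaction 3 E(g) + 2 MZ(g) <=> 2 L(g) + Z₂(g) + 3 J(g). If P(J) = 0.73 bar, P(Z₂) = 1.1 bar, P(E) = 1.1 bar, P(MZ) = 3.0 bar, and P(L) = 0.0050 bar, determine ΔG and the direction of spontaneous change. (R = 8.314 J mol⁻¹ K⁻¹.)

ΔG = -14.2 kJ/mol; the forward reaction is spontaneous

Q_p = P(L)²·P(Z₂)·P(J)³ / (P(E)³·P(MZ)²) = (0.0050)²·(1.1)·(0.73)³ / ((1.1)³·(3.0)²) = 8.93×10⁻⁷
ΔG = RT ln(Q_p/K_p) = (8.314 J mol⁻¹ K⁻¹)(800 K) × ln(8.93×10⁻⁷/7.5×10⁻⁶)
   = (6.651 kJ/mol)(-2.128) = -14.2 kJ/mol
ΔG < 0, so the forward reaction is spontaneous (proceeds forward).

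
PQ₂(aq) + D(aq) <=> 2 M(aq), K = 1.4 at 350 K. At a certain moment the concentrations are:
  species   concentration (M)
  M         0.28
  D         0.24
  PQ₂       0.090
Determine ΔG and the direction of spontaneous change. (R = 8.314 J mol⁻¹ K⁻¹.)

Q = [M]² / ([PQ₂]·[D]) = (0.28)² / ((0.090)·(0.24)) = 3.63
ΔG = RT ln(Q/K) = (8.314 J mol⁻¹ K⁻¹)(350 K) × ln(3.63/1.4)
   = (2.910 kJ/mol)(0.9528) = 2.77 kJ/mol
ΔG > 0, so the forward reaction is non-spontaneous (proceeds in reverse).

ΔG = 2.77 kJ/mol; the forward reaction is non-spontaneous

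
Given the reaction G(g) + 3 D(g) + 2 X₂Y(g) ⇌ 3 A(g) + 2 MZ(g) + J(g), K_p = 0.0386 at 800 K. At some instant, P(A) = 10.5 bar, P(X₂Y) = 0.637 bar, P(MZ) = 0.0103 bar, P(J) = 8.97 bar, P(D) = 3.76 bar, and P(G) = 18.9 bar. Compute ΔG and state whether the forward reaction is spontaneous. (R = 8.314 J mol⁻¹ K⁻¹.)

Q_p = P(A)³·P(MZ)²·P(J) / (P(G)·P(D)³·P(X₂Y)²) = (10.5)³·(0.0103)²·(8.97) / ((18.9)·(3.76)³·(0.637)²) = 0.00270
ΔG = RT ln(Q_p/K_p) = (8.314 J mol⁻¹ K⁻¹)(800 K) × ln(0.00270/0.0386)
   = (6.651 kJ/mol)(-2.660) = -17.7 kJ/mol
ΔG < 0, so the forward reaction is spontaneous (proceeds forward).

ΔG = -17.7 kJ/mol; the forward reaction is spontaneous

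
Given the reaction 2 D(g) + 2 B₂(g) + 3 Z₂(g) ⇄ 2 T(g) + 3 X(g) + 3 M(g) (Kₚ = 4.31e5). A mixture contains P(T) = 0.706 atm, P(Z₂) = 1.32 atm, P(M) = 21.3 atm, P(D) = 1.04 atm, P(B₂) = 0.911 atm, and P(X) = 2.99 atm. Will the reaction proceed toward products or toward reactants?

Qₚ = P(T)²·P(X)³·P(M)³ / (P(D)²·P(B₂)²·P(Z₂)³) = (0.706)²·(2.99)³·(21.3)³ / ((1.04)²·(0.911)²·(1.32)³) = 62400
Qₚ = 62400 < Kₚ = 4.31e5, so the forward reaction proceeds.

to the right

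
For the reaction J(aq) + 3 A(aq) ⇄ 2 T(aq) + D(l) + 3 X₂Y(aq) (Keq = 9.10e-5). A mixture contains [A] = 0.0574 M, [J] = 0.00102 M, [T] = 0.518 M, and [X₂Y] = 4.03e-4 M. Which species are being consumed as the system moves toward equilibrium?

none (at equilibrium)

(D is a pure liquid — omitted from Q.)
Q = [T]²·[X₂Y]³ / ([J]·[A]³) = (0.518)²·(4.03e-4)³ / ((0.00102)·(0.0574)³) = 9.10e-5
Q = 9.10e-5 = Keq; the system is at equilibrium.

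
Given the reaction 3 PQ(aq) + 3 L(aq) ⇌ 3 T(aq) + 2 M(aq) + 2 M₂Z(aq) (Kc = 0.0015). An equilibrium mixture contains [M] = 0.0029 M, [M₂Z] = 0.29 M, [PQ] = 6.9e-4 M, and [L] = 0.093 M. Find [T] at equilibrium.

[T] = 8.2e-4 M

At equilibrium, Kc = [T]³·[M]²·[M₂Z]² / ([PQ]³·[L]³) = 0.0015.
([T])³·(0.0029)²·(0.29)² / ((6.9e-4)³·(0.093)³) = 0.0015
[T]³ = 5.60e-10 ⇒ [T] = 8.2e-4 M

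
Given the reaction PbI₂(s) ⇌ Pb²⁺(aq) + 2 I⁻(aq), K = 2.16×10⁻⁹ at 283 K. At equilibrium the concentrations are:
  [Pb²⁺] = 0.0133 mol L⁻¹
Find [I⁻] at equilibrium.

[I⁻] = 4.03×10⁻⁴ mol L⁻¹

(PbI₂ is a pure solid — omitted from K.)
At equilibrium, K = [Pb²⁺]·[I⁻]² = 2.16×10⁻⁹.
(0.0133)·([I⁻])² = 2.16×10⁻⁹
[I⁻]² = 1.62×10⁻⁷ ⇒ [I⁻] = 4.03×10⁻⁴ mol L⁻¹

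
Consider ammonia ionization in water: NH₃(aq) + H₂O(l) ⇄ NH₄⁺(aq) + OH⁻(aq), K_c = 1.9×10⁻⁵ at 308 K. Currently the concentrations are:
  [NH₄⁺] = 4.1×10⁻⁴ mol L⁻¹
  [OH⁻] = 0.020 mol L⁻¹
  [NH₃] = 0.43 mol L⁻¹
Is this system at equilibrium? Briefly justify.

(H₂O is a pure liquid — omitted from Q_c.)
Q_c = [NH₄⁺]·[OH⁻] / [NH₃] = (4.1×10⁻⁴)·(0.020) / (0.43) = 1.9×10⁻⁵
Q_c = 1.9×10⁻⁵ = K_c; the system is at equilibrium.

yes, at equilibrium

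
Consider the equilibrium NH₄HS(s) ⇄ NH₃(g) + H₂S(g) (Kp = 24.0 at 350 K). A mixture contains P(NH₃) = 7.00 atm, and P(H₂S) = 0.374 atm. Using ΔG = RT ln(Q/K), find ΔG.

ΔG = -6.45 kJ/mol

(NH₄HS is a pure solid — omitted from Qp.)
Qp = P(NH₃)·P(H₂S) = (7.00)·(0.374) = 2.62
ΔG = RT ln(Qp/Kp) = (8.314 J mol⁻¹ K⁻¹)(350 K) × ln(2.62/24.0)
   = (2.910 kJ/mol)(-2.215) = -6.45 kJ/mol
ΔG < 0, so the forward reaction is spontaneous (proceeds forward).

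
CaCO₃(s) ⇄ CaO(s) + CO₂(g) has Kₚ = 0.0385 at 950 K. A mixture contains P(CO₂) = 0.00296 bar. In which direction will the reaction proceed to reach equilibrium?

forward (toward products)

(CaCO₃, CaO are pure solids — omitted from Qₚ.)
Qₚ = P(CO₂) = 0.00296
Qₚ = 0.00296 < Kₚ = 0.0385, so the forward reaction proceeds.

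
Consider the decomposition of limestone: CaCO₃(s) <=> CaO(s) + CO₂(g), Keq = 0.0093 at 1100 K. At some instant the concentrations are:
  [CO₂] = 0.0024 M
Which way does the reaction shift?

to the right

(CaCO₃, CaO are pure solids — omitted from Q.)
Q = [CO₂] = 0.0024
Q = 0.0024 < Keq = 0.0093, so the forward reaction proceeds.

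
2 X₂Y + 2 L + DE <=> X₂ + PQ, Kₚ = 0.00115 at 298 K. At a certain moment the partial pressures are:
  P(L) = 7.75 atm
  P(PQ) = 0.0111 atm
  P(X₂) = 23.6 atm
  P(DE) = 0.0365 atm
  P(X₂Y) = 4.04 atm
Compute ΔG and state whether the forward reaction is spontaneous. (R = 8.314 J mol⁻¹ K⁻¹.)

Qₚ = P(X₂)·P(PQ) / (P(X₂Y)²·P(L)²·P(DE)) = (23.6)·(0.0111) / ((4.04)²·(7.75)²·(0.0365)) = 0.00732
ΔG = RT ln(Qₚ/Kₚ) = (8.314 J mol⁻¹ K⁻¹)(298 K) × ln(0.00732/0.00115)
   = (2.478 kJ/mol)(1.851) = 4.59 kJ/mol
ΔG > 0, so the forward reaction is non-spontaneous (proceeds in reverse).

ΔG = 4.59 kJ/mol; the forward reaction is non-spontaneous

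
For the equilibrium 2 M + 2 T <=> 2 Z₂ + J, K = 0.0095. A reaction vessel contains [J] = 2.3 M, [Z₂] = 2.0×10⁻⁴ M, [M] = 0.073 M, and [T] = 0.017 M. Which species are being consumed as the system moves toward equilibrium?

Z₂, J (products)

Q = [Z₂]²·[J] / ([M]²·[T]²) = (2.0×10⁻⁴)²·(2.3) / ((0.073)²·(0.017)²) = 0.060
Q = 0.060 > K = 0.0095: net reverse reaction.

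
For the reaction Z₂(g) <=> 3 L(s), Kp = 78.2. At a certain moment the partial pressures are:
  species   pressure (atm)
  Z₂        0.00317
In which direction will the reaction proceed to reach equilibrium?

(L is a pure solid — omitted from Qp.)
Qp = 1 / P(Z₂) = 1 / (0.00317) = 315
Qp = 315 > Kp = 78.2, so the reverse reaction proceeds.

reverse (toward reactants)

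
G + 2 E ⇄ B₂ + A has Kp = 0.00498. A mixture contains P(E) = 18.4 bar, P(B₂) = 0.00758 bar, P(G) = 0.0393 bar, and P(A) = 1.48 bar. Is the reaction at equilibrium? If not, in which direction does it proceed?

Qp = P(B₂)·P(A) / (P(G)·P(E)²) = (0.00758)·(1.48) / ((0.0393)·(18.4)²) = 8.43×10⁻⁴
Qp = 8.43×10⁻⁴ < Kp = 0.00498, so the forward reaction proceeds.

forward (toward products)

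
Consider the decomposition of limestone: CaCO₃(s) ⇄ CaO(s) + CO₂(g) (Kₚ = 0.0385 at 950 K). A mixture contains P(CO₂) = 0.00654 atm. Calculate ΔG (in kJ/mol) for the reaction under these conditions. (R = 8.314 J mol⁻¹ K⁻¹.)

(CaCO₃, CaO are pure solids — omitted from Qₚ.)
Qₚ = P(CO₂) = 0.00654
ΔG = RT ln(Qₚ/Kₚ) = (8.314 J mol⁻¹ K⁻¹)(950 K) × ln(0.00654/0.0385)
   = (7.898 kJ/mol)(-1.773) = -14.0 kJ/mol
ΔG < 0, so the forward reaction is spontaneous (proceeds forward).

ΔG = -14.0 kJ/mol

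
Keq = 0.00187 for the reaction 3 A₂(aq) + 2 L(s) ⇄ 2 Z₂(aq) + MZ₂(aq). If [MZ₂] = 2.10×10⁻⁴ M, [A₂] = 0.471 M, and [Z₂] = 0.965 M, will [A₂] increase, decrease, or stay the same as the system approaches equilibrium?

stay the same

(L is a pure solid — omitted from Q.)
Q = [Z₂]²·[MZ₂] / [A₂]³ = (0.965)²·(2.10×10⁻⁴) / (0.471)³ = 0.00187
Q = 0.00187 = Keq; the system is at equilibrium.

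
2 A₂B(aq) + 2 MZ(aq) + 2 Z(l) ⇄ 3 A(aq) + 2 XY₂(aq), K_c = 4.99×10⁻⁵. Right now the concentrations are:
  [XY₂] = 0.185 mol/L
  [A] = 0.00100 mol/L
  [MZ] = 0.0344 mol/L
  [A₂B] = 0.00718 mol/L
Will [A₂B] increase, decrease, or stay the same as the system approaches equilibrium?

(Z is a pure liquid — omitted from Q_c.)
Q_c = [A]³·[XY₂]² / ([A₂B]²·[MZ]²) = (0.00100)³·(0.185)² / ((0.00718)²·(0.0344)²) = 5.61×10⁻⁴
Q_c = 5.61×10⁻⁴ > K_c = 4.99×10⁻⁵: net reverse reaction.
A₂B is a reactant, so it increases.

increase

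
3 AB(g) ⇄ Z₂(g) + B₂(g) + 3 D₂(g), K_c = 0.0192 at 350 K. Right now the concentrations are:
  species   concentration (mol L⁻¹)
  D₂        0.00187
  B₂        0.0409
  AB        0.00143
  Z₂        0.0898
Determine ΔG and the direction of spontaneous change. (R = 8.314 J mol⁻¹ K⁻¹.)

ΔG = -2.47 kJ/mol; the forward reaction is spontaneous

Q_c = [Z₂]·[B₂]·[D₂]³ / [AB]³ = (0.0898)·(0.0409)·(0.00187)³ / (0.00143)³ = 0.00821
ΔG = RT ln(Q_c/K_c) = (8.314 J mol⁻¹ K⁻¹)(350 K) × ln(0.00821/0.0192)
   = (2.910 kJ/mol)(-0.8496) = -2.47 kJ/mol
ΔG < 0, so the forward reaction is spontaneous (proceeds forward).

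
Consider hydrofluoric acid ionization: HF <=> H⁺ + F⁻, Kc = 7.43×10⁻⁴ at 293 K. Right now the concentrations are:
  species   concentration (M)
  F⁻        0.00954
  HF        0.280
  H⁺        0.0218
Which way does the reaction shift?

at equilibrium

Qc = [H⁺]·[F⁻] / [HF] = (0.0218)·(0.00954) / (0.280) = 7.43×10⁻⁴
Qc = 7.43×10⁻⁴ = Kc, so the system is already at equilibrium.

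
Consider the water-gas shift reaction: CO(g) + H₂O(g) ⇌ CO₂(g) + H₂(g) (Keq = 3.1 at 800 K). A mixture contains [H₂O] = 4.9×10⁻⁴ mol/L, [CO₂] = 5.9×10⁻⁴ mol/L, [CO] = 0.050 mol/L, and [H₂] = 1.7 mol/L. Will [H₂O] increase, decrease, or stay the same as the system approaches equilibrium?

increase

Q = [CO₂]·[H₂] / ([CO]·[H₂O]) = (5.9×10⁻⁴)·(1.7) / ((0.050)·(4.9×10⁻⁴)) = 41
Q = 41 > Keq = 3.1: net reverse reaction.
H₂O is a reactant, so it increases.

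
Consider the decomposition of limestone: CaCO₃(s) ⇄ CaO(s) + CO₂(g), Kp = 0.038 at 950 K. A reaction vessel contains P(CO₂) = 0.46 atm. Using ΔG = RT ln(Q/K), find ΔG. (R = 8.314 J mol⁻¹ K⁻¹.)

ΔG = 19.7 kJ/mol

(CaCO₃, CaO are pure solids — omitted from Qp.)
Qp = P(CO₂) = 0.460
ΔG = RT ln(Qp/Kp) = (8.314 J mol⁻¹ K⁻¹)(950 K) × ln(0.460/0.038)
   = (7.898 kJ/mol)(2.494) = 19.7 kJ/mol
ΔG > 0, so the forward reaction is non-spontaneous (proceeds in reverse).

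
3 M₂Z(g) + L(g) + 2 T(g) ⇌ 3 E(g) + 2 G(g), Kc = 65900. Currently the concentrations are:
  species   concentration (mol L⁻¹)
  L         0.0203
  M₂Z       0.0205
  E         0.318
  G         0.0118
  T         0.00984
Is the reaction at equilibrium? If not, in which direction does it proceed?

Qc = [E]³·[G]² / ([M₂Z]³·[L]·[T]²) = (0.318)³·(0.0118)² / ((0.0205)³·(0.0203)·(0.00984)²) = 2.64×10⁵
Qc = 2.64×10⁵ > Kc = 65900, so the reverse reaction proceeds.

in the reverse direction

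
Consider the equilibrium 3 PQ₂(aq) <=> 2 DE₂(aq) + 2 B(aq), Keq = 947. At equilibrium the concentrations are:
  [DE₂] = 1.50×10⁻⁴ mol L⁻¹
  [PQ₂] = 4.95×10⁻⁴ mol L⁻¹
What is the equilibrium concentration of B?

[B] = 2.26 mol L⁻¹

At equilibrium, Keq = [DE₂]²·[B]² / [PQ₂]³ = 947.
(1.50×10⁻⁴)²·([B])² / (4.95×10⁻⁴)³ = 947
[B]² = 5.10 ⇒ [B] = 2.26 mol L⁻¹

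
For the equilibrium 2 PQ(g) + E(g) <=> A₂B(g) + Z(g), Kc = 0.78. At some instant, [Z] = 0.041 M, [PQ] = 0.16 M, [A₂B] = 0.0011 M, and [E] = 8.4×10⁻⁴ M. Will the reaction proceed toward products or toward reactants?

Qc = [A₂B]·[Z] / ([PQ]²·[E]) = (0.0011)·(0.041) / ((0.16)²·(8.4×10⁻⁴)) = 2.1
Qc = 2.1 > Kc = 0.78, so the reverse reaction proceeds.

in the reverse direction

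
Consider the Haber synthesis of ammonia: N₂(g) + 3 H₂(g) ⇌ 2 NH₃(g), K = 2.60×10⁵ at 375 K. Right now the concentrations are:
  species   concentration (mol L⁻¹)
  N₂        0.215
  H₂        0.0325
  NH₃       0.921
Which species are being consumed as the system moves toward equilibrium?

Q = [NH₃]² / ([N₂]·[H₂]³) = (0.921)² / ((0.215)·(0.0325)³) = 1.15×10⁵
Q = 1.15×10⁵ < K = 2.60×10⁵: net forward reaction.

N₂, H₂ (reactants)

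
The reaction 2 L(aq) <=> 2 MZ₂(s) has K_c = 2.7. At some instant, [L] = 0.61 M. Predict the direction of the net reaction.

(MZ₂ is a pure solid — omitted from Q_c.)
Q_c = 1 / [L]² = 1 / (0.61)² = 2.7
Q_c = 2.7 = K_c, so the system is already at equilibrium.

no net change (already at equilibrium)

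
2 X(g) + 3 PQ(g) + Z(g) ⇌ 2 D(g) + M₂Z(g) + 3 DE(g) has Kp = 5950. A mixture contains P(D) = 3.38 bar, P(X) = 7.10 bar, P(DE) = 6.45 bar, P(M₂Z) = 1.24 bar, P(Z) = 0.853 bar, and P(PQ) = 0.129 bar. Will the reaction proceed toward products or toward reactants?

reverse (toward reactants)

Qp = P(D)²·P(M₂Z)·P(DE)³ / (P(X)²·P(PQ)³·P(Z)) = (3.38)²·(1.24)·(6.45)³ / ((7.10)²·(0.129)³·(0.853)) = 41200
Qp = 41200 > Kp = 5950, so the reverse reaction proceeds.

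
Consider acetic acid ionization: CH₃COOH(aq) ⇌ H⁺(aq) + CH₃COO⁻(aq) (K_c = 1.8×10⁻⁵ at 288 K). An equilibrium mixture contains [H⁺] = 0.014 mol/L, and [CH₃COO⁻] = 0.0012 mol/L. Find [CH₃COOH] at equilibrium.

At equilibrium, K_c = [H⁺]·[CH₃COO⁻] / [CH₃COOH] = 1.8×10⁻⁵.
(0.014)·(0.0012) / ([CH₃COOH]) = 1.8×10⁻⁵
[CH₃COOH] = 0.933 = 0.93 mol/L

[CH₃COOH] = 0.93 mol/L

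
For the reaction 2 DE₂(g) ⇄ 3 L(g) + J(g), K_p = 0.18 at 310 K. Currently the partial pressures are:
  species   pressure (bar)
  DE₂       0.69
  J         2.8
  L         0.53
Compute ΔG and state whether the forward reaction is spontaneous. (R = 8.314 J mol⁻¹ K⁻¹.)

Q_p = P(L)³·P(J) / P(DE₂)² = (0.53)³·(2.8) / (0.69)² = 0.876
ΔG = RT ln(Q_p/K_p) = (8.314 J mol⁻¹ K⁻¹)(310 K) × ln(0.876/0.18)
   = (2.577 kJ/mol)(1.582) = 4.08 kJ/mol
ΔG > 0, so the forward reaction is non-spontaneous (proceeds in reverse).

ΔG = 4.08 kJ/mol; the forward reaction is non-spontaneous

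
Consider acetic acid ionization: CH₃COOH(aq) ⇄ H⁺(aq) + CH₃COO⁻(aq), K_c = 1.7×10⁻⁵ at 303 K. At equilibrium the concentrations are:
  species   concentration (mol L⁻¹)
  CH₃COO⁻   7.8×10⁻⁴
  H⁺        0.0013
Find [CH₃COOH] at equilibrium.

[CH₃COOH] = 0.060 mol L⁻¹

At equilibrium, K_c = [H⁺]·[CH₃COO⁻] / [CH₃COOH] = 1.7×10⁻⁵.
(0.0013)·(7.8×10⁻⁴) / ([CH₃COOH]) = 1.7×10⁻⁵
[CH₃COOH] = 0.0596 = 0.060 mol L⁻¹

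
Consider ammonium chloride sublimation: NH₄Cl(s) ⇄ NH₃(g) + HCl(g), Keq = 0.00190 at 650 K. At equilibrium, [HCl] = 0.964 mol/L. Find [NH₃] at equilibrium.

(NH₄Cl is a pure solid — omitted from Keq.)
At equilibrium, Keq = [NH₃]·[HCl] = 0.00190.
([NH₃])·(0.964) = 0.00190
[NH₃] = 0.00197 mol/L

[NH₃] = 0.00197 mol/L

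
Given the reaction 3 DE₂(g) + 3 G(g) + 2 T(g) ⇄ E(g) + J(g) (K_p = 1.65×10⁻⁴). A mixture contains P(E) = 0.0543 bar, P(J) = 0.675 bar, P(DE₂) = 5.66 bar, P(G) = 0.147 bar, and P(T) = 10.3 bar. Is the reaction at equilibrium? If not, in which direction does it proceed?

Q_p = P(E)·P(J) / (P(DE₂)³·P(G)³·P(T)²) = (0.0543)·(0.675) / ((5.66)³·(0.147)³·(10.3)²) = 6.00×10⁻⁴
Q_p = 6.00×10⁻⁴ > K_p = 1.65×10⁻⁴, so the reverse reaction proceeds.

in the reverse direction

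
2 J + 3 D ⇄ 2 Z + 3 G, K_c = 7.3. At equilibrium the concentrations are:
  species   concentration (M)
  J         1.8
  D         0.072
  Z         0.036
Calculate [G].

[G] = 1.9 M

At equilibrium, K_c = [Z]²·[G]³ / ([J]²·[D]³) = 7.3.
(0.036)²·([G])³ / ((1.8)²·(0.072)³) = 7.3
[G]³ = 6.81 ⇒ [G] = 1.9 M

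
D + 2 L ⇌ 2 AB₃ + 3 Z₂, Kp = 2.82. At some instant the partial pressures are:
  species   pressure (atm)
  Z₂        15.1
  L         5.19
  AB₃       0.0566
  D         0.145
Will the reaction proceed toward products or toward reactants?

Qp = P(AB₃)²·P(Z₂)³ / (P(D)·P(L)²) = (0.0566)²·(15.1)³ / ((0.145)·(5.19)²) = 2.82
Qp = 2.82 = Kp, so the system is already at equilibrium.

no net change (already at equilibrium)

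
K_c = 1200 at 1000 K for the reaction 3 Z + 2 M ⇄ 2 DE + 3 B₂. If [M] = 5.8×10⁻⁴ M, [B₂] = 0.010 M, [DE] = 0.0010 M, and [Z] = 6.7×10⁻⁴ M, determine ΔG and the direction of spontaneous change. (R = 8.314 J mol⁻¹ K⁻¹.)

ΔG = 17.5 kJ/mol; the forward reaction is non-spontaneous

Q_c = [DE]²·[B₂]³ / ([Z]³·[M]²) = (0.0010)²·(0.010)³ / ((6.7×10⁻⁴)³·(5.8×10⁻⁴)²) = 9880
ΔG = RT ln(Q_c/K_c) = (8.314 J mol⁻¹ K⁻¹)(1000 K) × ln(9880/1200)
   = (8.314 kJ/mol)(2.108) = 17.5 kJ/mol
ΔG > 0, so the forward reaction is non-spontaneous (proceeds in reverse).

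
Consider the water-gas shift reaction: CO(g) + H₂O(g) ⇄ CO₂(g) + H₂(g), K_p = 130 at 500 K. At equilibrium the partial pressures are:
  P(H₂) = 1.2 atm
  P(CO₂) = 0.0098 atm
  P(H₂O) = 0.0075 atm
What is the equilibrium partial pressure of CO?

P(CO) = 0.012 atm

At equilibrium, K_p = P(CO₂)·P(H₂) / (P(CO)·P(H₂O)) = 130.
(0.0098)·(1.2) / ((P(CO))·(0.0075)) = 130
P(CO) = 0.0121 = 0.012 atm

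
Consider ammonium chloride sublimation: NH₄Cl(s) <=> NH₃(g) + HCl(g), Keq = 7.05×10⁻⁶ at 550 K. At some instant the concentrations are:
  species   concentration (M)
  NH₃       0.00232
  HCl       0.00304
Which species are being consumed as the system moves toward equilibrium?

none (at equilibrium)

(NH₄Cl is a pure solid — omitted from Q.)
Q = [NH₃]·[HCl] = (0.00232)·(0.00304) = 7.05×10⁻⁶
Q = 7.05×10⁻⁶ = Keq; the system is at equilibrium.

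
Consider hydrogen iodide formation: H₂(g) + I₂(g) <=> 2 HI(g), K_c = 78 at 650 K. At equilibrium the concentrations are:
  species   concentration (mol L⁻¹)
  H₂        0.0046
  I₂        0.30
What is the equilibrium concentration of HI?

[HI] = 0.33 mol L⁻¹

At equilibrium, K_c = [HI]² / ([H₂]·[I₂]) = 78.
([HI])² / ((0.0046)·(0.30)) = 78
[HI]² = 0.108 ⇒ [HI] = 0.33 mol L⁻¹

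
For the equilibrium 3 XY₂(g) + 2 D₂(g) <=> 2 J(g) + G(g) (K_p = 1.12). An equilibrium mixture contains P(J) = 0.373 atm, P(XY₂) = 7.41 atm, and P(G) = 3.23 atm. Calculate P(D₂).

P(D₂) = 0.0314 atm

At equilibrium, K_p = P(J)²·P(G) / (P(XY₂)³·P(D₂)²) = 1.12.
(0.373)²·(3.23) / ((7.41)³·(P(D₂))²) = 1.12
P(D₂)² = 9.86×10⁻⁴ ⇒ P(D₂) = 0.0314 atm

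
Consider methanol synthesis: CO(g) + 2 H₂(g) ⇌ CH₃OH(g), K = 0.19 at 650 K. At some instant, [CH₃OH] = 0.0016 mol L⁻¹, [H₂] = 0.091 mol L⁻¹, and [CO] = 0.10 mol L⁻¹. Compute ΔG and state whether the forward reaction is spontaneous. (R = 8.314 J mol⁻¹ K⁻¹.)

Q = [CH₃OH] / ([CO]·[H₂]²) = (0.0016) / ((0.10)·(0.091)²) = 1.93
ΔG = RT ln(Q/K) = (8.314 J mol⁻¹ K⁻¹)(650 K) × ln(1.93/0.19)
   = (5.404 kJ/mol)(2.318) = 12.5 kJ/mol
ΔG > 0, so the forward reaction is non-spontaneous (proceeds in reverse).

ΔG = 12.5 kJ/mol; the forward reaction is non-spontaneous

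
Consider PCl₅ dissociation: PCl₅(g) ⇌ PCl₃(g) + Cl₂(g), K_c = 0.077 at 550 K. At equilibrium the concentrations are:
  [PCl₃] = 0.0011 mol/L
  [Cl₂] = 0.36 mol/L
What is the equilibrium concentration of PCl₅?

At equilibrium, K_c = [PCl₃]·[Cl₂] / [PCl₅] = 0.077.
(0.0011)·(0.36) / ([PCl₅]) = 0.077
[PCl₅] = 0.00514 = 0.0051 mol/L

[PCl₅] = 0.0051 mol/L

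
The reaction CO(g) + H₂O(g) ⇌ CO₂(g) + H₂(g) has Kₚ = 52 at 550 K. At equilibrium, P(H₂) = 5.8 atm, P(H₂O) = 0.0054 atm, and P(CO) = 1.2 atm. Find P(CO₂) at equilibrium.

P(CO₂) = 0.058 atm

At equilibrium, Kₚ = P(CO₂)·P(H₂) / (P(CO)·P(H₂O)) = 52.
(P(CO₂))·(5.8) / ((1.2)·(0.0054)) = 52
P(CO₂) = 0.0581 = 0.058 atm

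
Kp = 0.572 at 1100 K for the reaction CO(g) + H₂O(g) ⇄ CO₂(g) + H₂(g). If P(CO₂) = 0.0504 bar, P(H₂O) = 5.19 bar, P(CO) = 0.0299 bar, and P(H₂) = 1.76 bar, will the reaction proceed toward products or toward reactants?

no net change (already at equilibrium)

Qp = P(CO₂)·P(H₂) / (P(CO)·P(H₂O)) = (0.0504)·(1.76) / ((0.0299)·(5.19)) = 0.572
Qp = 0.572 = Kp, so the system is already at equilibrium.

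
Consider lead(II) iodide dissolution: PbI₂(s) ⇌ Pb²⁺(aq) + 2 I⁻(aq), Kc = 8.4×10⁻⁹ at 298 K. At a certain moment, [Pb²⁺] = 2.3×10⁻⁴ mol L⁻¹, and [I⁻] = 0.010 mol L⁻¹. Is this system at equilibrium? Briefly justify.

(PbI₂ is a pure solid — omitted from Qc.)
Qc = [Pb²⁺]·[I⁻]² = (2.3×10⁻⁴)·(0.010)² = 2.3×10⁻⁸
Qc = 2.3×10⁻⁸ > Kc = 8.4×10⁻⁹: net reverse reaction.

no; Q > K, reaction proceeds in reverse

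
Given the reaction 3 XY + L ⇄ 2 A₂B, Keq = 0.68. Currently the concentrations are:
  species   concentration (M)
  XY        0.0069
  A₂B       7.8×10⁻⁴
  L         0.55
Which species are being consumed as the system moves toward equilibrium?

Q = [A₂B]² / ([XY]³·[L]) = (7.8×10⁻⁴)² / ((0.0069)³·(0.55)) = 3.4
Q = 3.4 > Keq = 0.68: net reverse reaction.

A₂B (products)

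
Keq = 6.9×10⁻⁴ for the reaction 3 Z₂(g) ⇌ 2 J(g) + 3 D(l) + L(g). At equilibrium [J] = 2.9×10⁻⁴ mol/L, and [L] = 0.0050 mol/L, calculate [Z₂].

[Z₂] = 0.0085 mol/L

(D is a pure liquid — omitted from Keq.)
At equilibrium, Keq = [J]²·[L] / [Z₂]³ = 6.9×10⁻⁴.
(2.9×10⁻⁴)²·(0.0050) / ([Z₂])³ = 6.9×10⁻⁴
[Z₂]³ = 6.09×10⁻⁷ ⇒ [Z₂] = 0.0085 mol/L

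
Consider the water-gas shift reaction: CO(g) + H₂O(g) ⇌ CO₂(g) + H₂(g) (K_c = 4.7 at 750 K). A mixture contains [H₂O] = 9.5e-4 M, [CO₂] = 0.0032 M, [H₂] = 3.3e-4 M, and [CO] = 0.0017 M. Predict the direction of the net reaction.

Q_c = [CO₂]·[H₂] / ([CO]·[H₂O]) = (0.0032)·(3.3e-4) / ((0.0017)·(9.5e-4)) = 0.65
Q_c = 0.65 < K_c = 4.7, so the forward reaction proceeds.

forward (toward products)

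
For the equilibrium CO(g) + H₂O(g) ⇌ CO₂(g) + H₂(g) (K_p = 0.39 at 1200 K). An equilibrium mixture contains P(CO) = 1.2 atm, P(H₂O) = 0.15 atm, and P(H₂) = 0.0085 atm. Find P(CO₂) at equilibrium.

P(CO₂) = 8.3 atm

At equilibrium, K_p = P(CO₂)·P(H₂) / (P(CO)·P(H₂O)) = 0.39.
(P(CO₂))·(0.0085) / ((1.2)·(0.15)) = 0.39
P(CO₂) = 8.26 = 8.3 atm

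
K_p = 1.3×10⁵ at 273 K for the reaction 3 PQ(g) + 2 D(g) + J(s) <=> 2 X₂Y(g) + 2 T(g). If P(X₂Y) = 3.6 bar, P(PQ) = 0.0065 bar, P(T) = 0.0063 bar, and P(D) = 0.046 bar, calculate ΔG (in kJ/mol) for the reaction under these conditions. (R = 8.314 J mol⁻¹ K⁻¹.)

(J is a pure solid — omitted from Q_p.)
Q_p = P(X₂Y)²·P(T)² / (P(PQ)³·P(D)²) = (3.6)²·(0.0063)² / ((0.0065)³·(0.046)²) = 8.85×10⁵
ΔG = RT ln(Q_p/K_p) = (8.314 J mol⁻¹ K⁻¹)(273 K) × ln(8.85×10⁵/1.3×10⁵)
   = (2.270 kJ/mol)(1.918) = 4.35 kJ/mol
ΔG > 0, so the forward reaction is non-spontaneous (proceeds in reverse).

ΔG = 4.35 kJ/mol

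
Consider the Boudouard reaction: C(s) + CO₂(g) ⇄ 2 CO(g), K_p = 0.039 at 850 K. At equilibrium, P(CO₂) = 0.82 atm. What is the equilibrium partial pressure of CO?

P(CO) = 0.18 atm

(C is a pure solid — omitted from K_p.)
At equilibrium, K_p = P(CO)² / P(CO₂) = 0.039.
(P(CO))² / (0.82) = 0.039
P(CO)² = 0.0320 ⇒ P(CO) = 0.18 atm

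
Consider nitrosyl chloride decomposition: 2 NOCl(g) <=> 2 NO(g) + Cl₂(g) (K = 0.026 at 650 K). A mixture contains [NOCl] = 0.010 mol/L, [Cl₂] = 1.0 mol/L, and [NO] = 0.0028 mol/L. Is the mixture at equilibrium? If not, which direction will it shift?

no; Q > K, reaction proceeds in reverse

Q = [NO]²·[Cl₂] / [NOCl]² = (0.0028)²·(1.0) / (0.010)² = 0.078
Q = 0.078 > K = 0.026: net reverse reaction.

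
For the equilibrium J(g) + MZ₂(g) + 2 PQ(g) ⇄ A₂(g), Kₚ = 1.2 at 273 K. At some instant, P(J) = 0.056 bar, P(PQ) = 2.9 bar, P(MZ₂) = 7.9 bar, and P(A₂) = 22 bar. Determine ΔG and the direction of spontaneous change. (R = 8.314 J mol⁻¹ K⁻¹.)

Qₚ = P(A₂) / (P(J)·P(MZ₂)·P(PQ)²) = (22) / ((0.056)·(7.9)·(2.9)²) = 5.91
ΔG = RT ln(Qₚ/Kₚ) = (8.314 J mol⁻¹ K⁻¹)(273 K) × ln(5.91/1.2)
   = (2.270 kJ/mol)(1.594) = 3.62 kJ/mol
ΔG > 0, so the forward reaction is non-spontaneous (proceeds in reverse).

ΔG = 3.62 kJ/mol; the forward reaction is non-spontaneous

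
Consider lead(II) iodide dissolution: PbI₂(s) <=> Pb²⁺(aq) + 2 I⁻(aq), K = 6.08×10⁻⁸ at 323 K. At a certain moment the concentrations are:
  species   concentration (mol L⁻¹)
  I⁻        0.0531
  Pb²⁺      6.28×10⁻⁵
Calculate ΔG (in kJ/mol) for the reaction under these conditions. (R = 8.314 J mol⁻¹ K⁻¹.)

ΔG = 2.87 kJ/mol

(PbI₂ is a pure solid — omitted from Q.)
Q = [Pb²⁺]·[I⁻]² = (6.28×10⁻⁵)·(0.0531)² = 1.77×10⁻⁷
ΔG = RT ln(Q/K) = (8.314 J mol⁻¹ K⁻¹)(323 K) × ln(1.77×10⁻⁷/6.08×10⁻⁸)
   = (2.685 kJ/mol)(1.069) = 2.87 kJ/mol
ΔG > 0, so the forward reaction is non-spontaneous (proceeds in reverse).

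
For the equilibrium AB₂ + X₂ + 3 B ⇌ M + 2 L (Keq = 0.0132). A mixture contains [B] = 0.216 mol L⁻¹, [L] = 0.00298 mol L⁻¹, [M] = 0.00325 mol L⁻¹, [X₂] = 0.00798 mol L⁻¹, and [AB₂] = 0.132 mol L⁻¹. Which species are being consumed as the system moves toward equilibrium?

AB₂, X₂, B (reactants)

Q = [M]·[L]² / ([AB₂]·[X₂]·[B]³) = (0.00325)·(0.00298)² / ((0.132)·(0.00798)·(0.216)³) = 0.00272
Q = 0.00272 < Keq = 0.0132: net forward reaction.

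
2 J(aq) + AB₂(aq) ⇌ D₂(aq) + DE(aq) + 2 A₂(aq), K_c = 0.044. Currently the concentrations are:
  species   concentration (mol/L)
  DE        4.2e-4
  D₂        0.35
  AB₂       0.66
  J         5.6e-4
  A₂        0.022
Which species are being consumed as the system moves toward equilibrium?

Q_c = [D₂]·[DE]·[A₂]² / ([J]²·[AB₂]) = (0.35)·(4.2e-4)·(0.022)² / ((5.6e-4)²·(0.66)) = 0.34
Q_c = 0.34 > K_c = 0.044: net reverse reaction.

D₂, DE, A₂ (products)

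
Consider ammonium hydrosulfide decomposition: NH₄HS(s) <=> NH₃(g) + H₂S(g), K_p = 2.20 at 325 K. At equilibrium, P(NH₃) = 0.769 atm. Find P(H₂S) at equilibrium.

(NH₄HS is a pure solid — omitted from K_p.)
At equilibrium, K_p = P(NH₃)·P(H₂S) = 2.20.
(0.769)·(P(H₂S)) = 2.20
P(H₂S) = 2.86 atm

P(H₂S) = 2.86 atm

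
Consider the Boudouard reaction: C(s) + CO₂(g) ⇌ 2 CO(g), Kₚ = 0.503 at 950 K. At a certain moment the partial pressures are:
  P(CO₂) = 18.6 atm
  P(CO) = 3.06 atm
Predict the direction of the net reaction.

(C is a pure solid — omitted from Qₚ.)
Qₚ = P(CO)² / P(CO₂) = (3.06)² / (18.6) = 0.503
Qₚ = 0.503 = Kₚ, so the system is already at equilibrium.

neither direction; the system is at equilibrium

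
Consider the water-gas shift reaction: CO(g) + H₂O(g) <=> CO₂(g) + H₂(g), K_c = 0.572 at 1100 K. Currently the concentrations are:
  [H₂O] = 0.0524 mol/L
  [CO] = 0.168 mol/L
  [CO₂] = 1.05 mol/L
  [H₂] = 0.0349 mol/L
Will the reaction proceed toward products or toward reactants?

reverse (toward reactants)

Q_c = [CO₂]·[H₂] / ([CO]·[H₂O]) = (1.05)·(0.0349) / ((0.168)·(0.0524)) = 4.16
Q_c = 4.16 > K_c = 0.572, so the reverse reaction proceeds.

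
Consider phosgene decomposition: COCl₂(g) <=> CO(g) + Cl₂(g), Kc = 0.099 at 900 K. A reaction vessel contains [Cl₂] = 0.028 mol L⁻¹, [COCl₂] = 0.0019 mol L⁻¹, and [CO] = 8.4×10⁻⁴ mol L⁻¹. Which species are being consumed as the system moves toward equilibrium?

COCl₂ (reactants)

Qc = [CO]·[Cl₂] / [COCl₂] = (8.4×10⁻⁴)·(0.028) / (0.0019) = 0.012
Qc = 0.012 < Kc = 0.099: net forward reaction.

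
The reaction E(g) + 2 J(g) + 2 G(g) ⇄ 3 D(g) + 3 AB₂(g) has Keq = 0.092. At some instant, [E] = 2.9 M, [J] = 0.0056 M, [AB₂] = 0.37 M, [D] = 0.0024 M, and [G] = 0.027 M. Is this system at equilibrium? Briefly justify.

Q = [D]³·[AB₂]³ / ([E]·[J]²·[G]²) = (0.0024)³·(0.37)³ / ((2.9)·(0.0056)²·(0.027)²) = 0.011
Q = 0.011 < Keq = 0.092: net forward reaction.

no; Q < K, reaction proceeds forward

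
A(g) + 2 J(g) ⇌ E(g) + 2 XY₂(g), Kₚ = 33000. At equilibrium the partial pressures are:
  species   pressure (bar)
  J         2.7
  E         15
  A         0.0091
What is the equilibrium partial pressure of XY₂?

At equilibrium, Kₚ = P(E)·P(XY₂)² / (P(A)·P(J)²) = 33000.
(15)·(P(XY₂))² / ((0.0091)·(2.7)²) = 33000
P(XY₂)² = 146 ⇒ P(XY₂) = 12 bar

P(XY₂) = 12 bar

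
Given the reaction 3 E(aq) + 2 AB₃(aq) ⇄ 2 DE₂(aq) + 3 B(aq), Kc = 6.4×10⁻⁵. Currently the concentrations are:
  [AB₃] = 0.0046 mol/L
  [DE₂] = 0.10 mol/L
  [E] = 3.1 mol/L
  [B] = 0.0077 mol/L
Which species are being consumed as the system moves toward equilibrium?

E, AB₃ (reactants)

Qc = [DE₂]²·[B]³ / ([E]³·[AB₃]²) = (0.10)²·(0.0077)³ / ((3.1)³·(0.0046)²) = 7.2×10⁻⁶
Qc = 7.2×10⁻⁶ < Kc = 6.4×10⁻⁵: net forward reaction.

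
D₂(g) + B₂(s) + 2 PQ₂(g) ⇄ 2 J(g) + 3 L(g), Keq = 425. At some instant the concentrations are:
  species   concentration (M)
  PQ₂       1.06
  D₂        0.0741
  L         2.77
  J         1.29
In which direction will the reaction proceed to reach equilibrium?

(B₂ is a pure solid — omitted from Q.)
Q = [J]²·[L]³ / ([D₂]·[PQ₂]²) = (1.29)²·(2.77)³ / ((0.0741)·(1.06)²) = 425
Q = 425 = Keq, so the system is already at equilibrium.

at equilibrium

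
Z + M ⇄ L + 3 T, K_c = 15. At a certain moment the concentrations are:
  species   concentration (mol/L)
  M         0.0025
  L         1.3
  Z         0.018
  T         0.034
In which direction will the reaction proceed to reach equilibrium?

Q_c = [L]·[T]³ / ([Z]·[M]) = (1.3)·(0.034)³ / ((0.018)·(0.0025)) = 1.1
Q_c = 1.1 < K_c = 15, so the forward reaction proceeds.

in the forward direction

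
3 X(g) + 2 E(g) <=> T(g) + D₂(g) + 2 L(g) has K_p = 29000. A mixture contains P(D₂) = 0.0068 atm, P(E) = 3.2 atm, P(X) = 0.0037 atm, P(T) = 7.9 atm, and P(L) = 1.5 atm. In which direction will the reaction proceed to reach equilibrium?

in the reverse direction

Q_p = P(T)·P(D₂)·P(L)² / (P(X)³·P(E)²) = (7.9)·(0.0068)·(1.5)² / ((0.0037)³·(3.2)²) = 2.3×10⁵
Q_p = 2.3×10⁵ > K_p = 29000, so the reverse reaction proceeds.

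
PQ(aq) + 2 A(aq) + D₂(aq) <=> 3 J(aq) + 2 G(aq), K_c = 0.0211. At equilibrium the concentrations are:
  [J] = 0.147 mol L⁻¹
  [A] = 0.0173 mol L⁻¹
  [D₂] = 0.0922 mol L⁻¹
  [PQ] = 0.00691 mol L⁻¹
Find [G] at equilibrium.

At equilibrium, K_c = [J]³·[G]² / ([PQ]·[A]²·[D₂]) = 0.0211.
(0.147)³·([G])² / ((0.00691)·(0.0173)²·(0.0922)) = 0.0211
[G]² = 1.27e-6 ⇒ [G] = 0.00113 mol L⁻¹

[G] = 0.00113 mol L⁻¹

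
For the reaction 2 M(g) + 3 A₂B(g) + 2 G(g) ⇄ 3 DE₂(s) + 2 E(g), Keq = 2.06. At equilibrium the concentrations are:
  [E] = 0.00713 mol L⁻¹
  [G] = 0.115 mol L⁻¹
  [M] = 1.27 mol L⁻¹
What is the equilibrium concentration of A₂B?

[A₂B] = 0.105 mol L⁻¹

(DE₂ is a pure solid — omitted from Keq.)
At equilibrium, Keq = [E]² / ([M]²·[A₂B]³·[G]²) = 2.06.
(0.00713)² / ((1.27)²·([A₂B])³·(0.115)²) = 2.06
[A₂B]³ = 0.00116 ⇒ [A₂B] = 0.105 mol L⁻¹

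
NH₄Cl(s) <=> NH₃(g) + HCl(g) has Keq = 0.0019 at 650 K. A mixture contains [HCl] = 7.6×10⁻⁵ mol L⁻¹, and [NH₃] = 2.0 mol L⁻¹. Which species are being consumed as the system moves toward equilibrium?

(NH₄Cl is a pure solid — omitted from Q.)
Q = [NH₃]·[HCl] = (2.0)·(7.6×10⁻⁵) = 1.5×10⁻⁴
Q = 1.5×10⁻⁴ < Keq = 0.0019: net forward reaction.

NH₄Cl (reactants)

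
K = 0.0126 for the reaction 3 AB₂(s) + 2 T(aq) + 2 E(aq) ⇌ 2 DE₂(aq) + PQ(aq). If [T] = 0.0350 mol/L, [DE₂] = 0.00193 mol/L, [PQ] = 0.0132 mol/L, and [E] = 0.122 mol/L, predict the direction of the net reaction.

to the right

(AB₂ is a pure solid — omitted from Q.)
Q = [DE₂]²·[PQ] / ([T]²·[E]²) = (0.00193)²·(0.0132) / ((0.0350)²·(0.122)²) = 0.00270
Q = 0.00270 < K = 0.0126, so the forward reaction proceeds.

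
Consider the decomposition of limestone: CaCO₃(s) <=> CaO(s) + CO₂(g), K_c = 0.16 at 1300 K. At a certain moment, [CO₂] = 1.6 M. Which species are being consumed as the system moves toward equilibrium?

CaO, CO₂ (products)

(CaCO₃, CaO are pure solids — omitted from Q_c.)
Q_c = [CO₂] = 1.6
Q_c = 1.6 > K_c = 0.16: net reverse reaction.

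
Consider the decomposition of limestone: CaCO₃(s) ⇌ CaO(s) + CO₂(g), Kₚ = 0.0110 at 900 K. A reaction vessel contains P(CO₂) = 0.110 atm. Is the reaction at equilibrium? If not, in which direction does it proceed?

reverse (toward reactants)

(CaCO₃, CaO are pure solids — omitted from Qₚ.)
Qₚ = P(CO₂) = 0.110
Qₚ = 0.110 > Kₚ = 0.0110, so the reverse reaction proceeds.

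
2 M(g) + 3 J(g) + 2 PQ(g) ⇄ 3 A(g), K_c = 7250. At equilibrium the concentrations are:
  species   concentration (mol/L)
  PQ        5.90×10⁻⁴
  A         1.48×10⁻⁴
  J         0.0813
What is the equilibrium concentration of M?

At equilibrium, K_c = [A]³ / ([M]²·[J]³·[PQ]²) = 7250.
(1.48×10⁻⁴)³ / (([M])²·(0.0813)³·(5.90×10⁻⁴)²) = 7250
[M]² = 2.39×10⁻⁶ ⇒ [M] = 0.00155 mol/L

[M] = 0.00155 mol/L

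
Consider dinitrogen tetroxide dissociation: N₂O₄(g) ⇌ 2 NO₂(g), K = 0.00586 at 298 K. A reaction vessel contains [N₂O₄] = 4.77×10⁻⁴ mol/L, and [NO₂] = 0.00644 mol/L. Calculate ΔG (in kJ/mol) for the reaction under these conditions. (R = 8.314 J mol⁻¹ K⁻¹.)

Q = [NO₂]² / [N₂O₄] = (0.00644)² / (4.77×10⁻⁴) = 0.0869
ΔG = RT ln(Q/K) = (8.314 J mol⁻¹ K⁻¹)(298 K) × ln(0.0869/0.00586)
   = (2.478 kJ/mol)(2.697) = 6.68 kJ/mol
ΔG > 0, so the forward reaction is non-spontaneous (proceeds in reverse).

ΔG = 6.68 kJ/mol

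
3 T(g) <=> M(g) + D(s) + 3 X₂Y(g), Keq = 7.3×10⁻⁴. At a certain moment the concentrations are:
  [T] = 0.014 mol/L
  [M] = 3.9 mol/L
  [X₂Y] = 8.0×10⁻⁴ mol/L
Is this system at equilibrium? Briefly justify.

yes, at equilibrium

(D is a pure solid — omitted from Q.)
Q = [M]·[X₂Y]³ / [T]³ = (3.9)·(8.0×10⁻⁴)³ / (0.014)³ = 7.3×10⁻⁴
Q = 7.3×10⁻⁴ = Keq; the system is at equilibrium.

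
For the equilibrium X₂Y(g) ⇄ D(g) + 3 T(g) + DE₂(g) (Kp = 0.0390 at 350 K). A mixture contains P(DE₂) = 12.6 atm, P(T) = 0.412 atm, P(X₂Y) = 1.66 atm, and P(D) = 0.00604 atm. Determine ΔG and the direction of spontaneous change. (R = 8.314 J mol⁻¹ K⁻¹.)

ΔG = -7.27 kJ/mol; the forward reaction is spontaneous

Qp = P(D)·P(T)³·P(DE₂) / P(X₂Y) = (0.00604)·(0.412)³·(12.6) / (1.66) = 0.00321
ΔG = RT ln(Qp/Kp) = (8.314 J mol⁻¹ K⁻¹)(350 K) × ln(0.00321/0.0390)
   = (2.910 kJ/mol)(-2.497) = -7.27 kJ/mol
ΔG < 0, so the forward reaction is spontaneous (proceeds forward).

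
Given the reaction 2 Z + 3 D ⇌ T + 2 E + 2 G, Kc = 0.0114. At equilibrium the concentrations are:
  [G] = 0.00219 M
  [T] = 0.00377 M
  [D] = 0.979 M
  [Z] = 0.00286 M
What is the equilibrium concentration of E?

[E] = 2.20 M

At equilibrium, Kc = [T]·[E]²·[G]² / ([Z]²·[D]³) = 0.0114.
(0.00377)·([E])²·(0.00219)² / ((0.00286)²·(0.979)³) = 0.0114
[E]² = 4.84 ⇒ [E] = 2.20 M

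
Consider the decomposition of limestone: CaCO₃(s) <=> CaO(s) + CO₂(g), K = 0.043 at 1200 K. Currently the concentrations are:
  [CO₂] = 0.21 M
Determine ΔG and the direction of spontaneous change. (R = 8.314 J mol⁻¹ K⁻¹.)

(CaCO₃, CaO are pure solids — omitted from Q.)
Q = [CO₂] = 0.210
ΔG = RT ln(Q/K) = (8.314 J mol⁻¹ K⁻¹)(1200 K) × ln(0.210/0.043)
   = (9.977 kJ/mol)(1.586) = 15.8 kJ/mol
ΔG > 0, so the forward reaction is non-spontaneous (proceeds in reverse).

ΔG = 15.8 kJ/mol; the forward reaction is non-spontaneous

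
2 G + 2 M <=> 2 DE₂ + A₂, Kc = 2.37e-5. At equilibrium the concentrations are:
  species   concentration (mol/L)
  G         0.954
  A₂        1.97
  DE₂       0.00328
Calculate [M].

[M] = 0.991 mol/L

At equilibrium, Kc = [DE₂]²·[A₂] / ([G]²·[M]²) = 2.37e-5.
(0.00328)²·(1.97) / ((0.954)²·([M])²) = 2.37e-5
[M]² = 0.983 ⇒ [M] = 0.991 mol/L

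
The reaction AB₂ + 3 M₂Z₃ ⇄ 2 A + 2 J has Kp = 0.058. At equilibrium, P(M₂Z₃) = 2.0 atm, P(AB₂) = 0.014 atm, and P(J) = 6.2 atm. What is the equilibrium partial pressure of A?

P(A) = 0.013 atm

At equilibrium, Kp = P(A)²·P(J)² / (P(AB₂)·P(M₂Z₃)³) = 0.058.
(P(A))²·(6.2)² / ((0.014)·(2.0)³) = 0.058
P(A)² = 1.69×10⁻⁴ ⇒ P(A) = 0.013 atm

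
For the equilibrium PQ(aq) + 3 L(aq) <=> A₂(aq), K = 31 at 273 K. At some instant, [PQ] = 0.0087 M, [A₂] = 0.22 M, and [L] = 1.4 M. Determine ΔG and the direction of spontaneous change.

ΔG = -2.75 kJ/mol; the forward reaction is spontaneous

Q = [A₂] / ([PQ]·[L]³) = (0.22) / ((0.0087)·(1.4)³) = 9.22
ΔG = RT ln(Q/K) = (8.314 J mol⁻¹ K⁻¹)(273 K) × ln(9.22/31)
   = (2.270 kJ/mol)(-1.213) = -2.75 kJ/mol
ΔG < 0, so the forward reaction is spontaneous (proceeds forward).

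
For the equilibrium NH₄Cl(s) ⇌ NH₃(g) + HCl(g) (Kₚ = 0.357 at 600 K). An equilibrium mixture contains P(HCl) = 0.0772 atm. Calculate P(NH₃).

P(NH₃) = 4.62 atm

(NH₄Cl is a pure solid — omitted from Kₚ.)
At equilibrium, Kₚ = P(NH₃)·P(HCl) = 0.357.
(P(NH₃))·(0.0772) = 0.357
P(NH₃) = 4.62 atm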